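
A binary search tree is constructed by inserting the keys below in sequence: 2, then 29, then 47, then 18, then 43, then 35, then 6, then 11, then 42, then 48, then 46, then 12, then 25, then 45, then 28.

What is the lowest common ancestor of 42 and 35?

2: root
29: right child of 2 (depth 1)
47: right child of 29 (depth 2)
18: left child of 29 (depth 2)
43: left child of 47 (depth 3)
35: left child of 43 (depth 4)
6: left child of 18 (depth 3)
11: right child of 6 (depth 4)
42: right child of 35 (depth 5)
48: right child of 47 (depth 3)
46: right child of 43 (depth 4)
12: right child of 11 (depth 5)
25: right child of 18 (depth 3)
45: left child of 46 (depth 5)
28: right child of 25 (depth 4)

Path to 42: 2 → 29 → 47 → 43 → 35 → 42
Path to 35: 2 → 29 → 47 → 43 → 35
35 lies on both paths and is an ancestor of the other node.

35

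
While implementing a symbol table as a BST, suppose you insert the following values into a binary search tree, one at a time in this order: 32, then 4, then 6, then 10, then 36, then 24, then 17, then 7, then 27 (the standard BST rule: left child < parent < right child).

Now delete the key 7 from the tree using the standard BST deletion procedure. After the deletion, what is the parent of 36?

32: root
4: left child of 32 (depth 1)
6: right child of 4 (depth 2)
10: right child of 6 (depth 3)
36: right child of 32 (depth 1)
24: right child of 10 (depth 4)
17: left child of 24 (depth 5)
7: left child of 10 (depth 4)
27: right child of 24 (depth 5)

Delete 7 (at most one child — splice it out).
After deletion, 36's parent is 32.

32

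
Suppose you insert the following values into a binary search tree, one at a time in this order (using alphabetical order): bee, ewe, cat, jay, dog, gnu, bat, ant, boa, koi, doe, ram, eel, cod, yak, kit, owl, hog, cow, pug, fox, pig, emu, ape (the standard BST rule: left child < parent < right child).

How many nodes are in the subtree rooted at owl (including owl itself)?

3

bee: root
ewe: right child of bee (depth 1)
cat: left child of ewe (depth 2)
jay: right child of ewe (depth 2)
dog: right child of cat (depth 3)
gnu: left child of jay (depth 3)
bat: left child of bee (depth 1)
ant: left child of bat (depth 2)
boa: left child of cat (depth 3)
koi: right child of jay (depth 3)
doe: left child of dog (depth 4)
ram: right child of koi (depth 4)
eel: right child of dog (depth 4)
cod: left child of doe (depth 5)
yak: right child of ram (depth 5)
kit: left child of koi (depth 4)
owl: left child of ram (depth 5)
hog: right child of gnu (depth 4)
cow: right child of cod (depth 6)
pug: right child of owl (depth 6)
fox: left child of gnu (depth 4)
pig: left child of pug (depth 7)
emu: right child of eel (depth 5)
ape: right child of ant (depth 3)

Subtree rooted at owl contains: owl, pug, pig — 3 nodes.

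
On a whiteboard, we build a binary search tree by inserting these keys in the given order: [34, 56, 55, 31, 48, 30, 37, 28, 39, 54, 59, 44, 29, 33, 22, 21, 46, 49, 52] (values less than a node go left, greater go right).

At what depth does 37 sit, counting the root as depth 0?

4

34: root
56: right child of 34 (depth 1)
55: left child of 56 (depth 2)
31: left child of 34 (depth 1)
48: left child of 55 (depth 3)
30: left child of 31 (depth 2)
37: left child of 48 (depth 4)
28: left child of 30 (depth 3)
39: right child of 37 (depth 5)
54: right child of 48 (depth 4)
59: right child of 56 (depth 2)
44: right child of 39 (depth 6)
29: right child of 28 (depth 4)
33: right child of 31 (depth 2)
22: left child of 28 (depth 4)
21: left child of 22 (depth 5)
46: right child of 44 (depth 7)
49: left child of 54 (depth 5)
52: right child of 49 (depth 6)

Path to 37: 34 → 56 → 55 → 48 → 37, which is 4 edges.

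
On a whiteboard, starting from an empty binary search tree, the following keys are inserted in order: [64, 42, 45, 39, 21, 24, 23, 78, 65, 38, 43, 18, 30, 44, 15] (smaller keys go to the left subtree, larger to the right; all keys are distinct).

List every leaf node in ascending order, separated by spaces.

15 23 30 44 65

Insert 64: tree is empty, so 64 becomes the root.
Insert 42: 42 < 64 → go left. Place as left child of 64.
Insert 45: 45 < 64 → go left; 45 > 42 → go right. Place as right child of 42.
Insert 39: 39 < 64 → go left; 39 < 42 → go left. Place as left child of 42.
Insert 21: 21 < 64 → go left; 21 < 42 → go left; 21 < 39 → go left. Place as left child of 39.
Insert 24: 24 < 64 → go left; 24 < 42 → go left; 24 < 39 → go left; 24 > 21 → go right. Place as right child of 21.
Insert 23: 23 < 64 → go left; 23 < 42 → go left; 23 < 39 → go left; 23 > 21 → go right; 23 < 24 → go left. Place as left child of 24.
Insert 78: 78 > 64 → go right. Place as right child of 64.
Insert 65: 65 > 64 → go right; 65 < 78 → go left. Place as left child of 78.
Insert 38: 38 < 64 → go left; 38 < 42 → go left; 38 < 39 → go left; 38 > 21 → go right; 38 > 24 → go right. Place as right child of 24.
Insert 43: 43 < 64 → go left; 43 > 42 → go right; 43 < 45 → go left. Place as left child of 45.
Insert 18: 18 < 64 → go left; 18 < 42 → go left; 18 < 39 → go left; 18 < 21 → go left. Place as left child of 21.
Insert 30: 30 < 64 → go left; 30 < 42 → go left; 30 < 39 → go left; 30 > 21 → go right; 30 > 24 → go right; 30 < 38 → go left. Place as left child of 38.
Insert 44: 44 < 64 → go left; 44 > 42 → go right; 44 < 45 → go left; 44 > 43 → go right. Place as right child of 43.
Insert 15: 15 < 64 → go left; 15 < 42 → go left; 15 < 39 → go left; 15 < 21 → go left; 15 < 18 → go left. Place as left child of 18.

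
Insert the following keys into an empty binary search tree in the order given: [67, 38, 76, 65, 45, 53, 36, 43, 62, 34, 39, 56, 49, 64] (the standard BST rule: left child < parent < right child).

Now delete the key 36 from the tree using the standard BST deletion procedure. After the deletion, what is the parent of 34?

Insert 67: tree is empty, so 67 becomes the root.
Insert 38: 38 < 67 → go left. Place as left child of 67.
Insert 76: 76 > 67 → go right. Place as right child of 67.
Insert 65: 65 < 67 → go left; 65 > 38 → go right. Place as right child of 38.
Insert 45: 45 < 67 → go left; 45 > 38 → go right; 45 < 65 → go left. Place as left child of 65.
Insert 53: 53 < 67 → go left; 53 > 38 → go right; 53 < 65 → go left; 53 > 45 → go right. Place as right child of 45.
Insert 36: 36 < 67 → go left; 36 < 38 → go left. Place as left child of 38.
Insert 43: 43 < 67 → go left; 43 > 38 → go right; 43 < 65 → go left; 43 < 45 → go left. Place as left child of 45.
Insert 62: 62 < 67 → go left; 62 > 38 → go right; 62 < 65 → go left; 62 > 45 → go right; 62 > 53 → go right. Place as right child of 53.
Insert 34: 34 < 67 → go left; 34 < 38 → go left; 34 < 36 → go left. Place as left child of 36.
Insert 39: 39 < 67 → go left; 39 > 38 → go right; 39 < 65 → go left; 39 < 45 → go left; 39 < 43 → go left. Place as left child of 43.
Insert 56: 56 < 67 → go left; 56 > 38 → go right; 56 < 65 → go left; 56 > 45 → go right; 56 > 53 → go right; 56 < 62 → go left. Place as left child of 62.
Insert 49: 49 < 67 → go left; 49 > 38 → go right; 49 < 65 → go left; 49 > 45 → go right; 49 < 53 → go left. Place as left child of 53.
Insert 64: 64 < 67 → go left; 64 > 38 → go right; 64 < 65 → go left; 64 > 45 → go right; 64 > 53 → go right; 64 > 62 → go right. Place as right child of 62.

Delete 36 (at most one child — splice it out).
After deletion, 34's parent is 38.

38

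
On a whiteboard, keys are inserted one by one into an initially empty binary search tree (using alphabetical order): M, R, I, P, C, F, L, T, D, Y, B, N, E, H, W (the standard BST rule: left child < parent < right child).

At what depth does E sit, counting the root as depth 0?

5

M: root
R: right child of M (depth 1)
I: left child of M (depth 1)
P: left child of R (depth 2)
C: left child of I (depth 2)
F: right child of C (depth 3)
L: right child of I (depth 2)
T: right child of R (depth 2)
D: left child of F (depth 4)
Y: right child of T (depth 3)
B: left child of C (depth 3)
N: left child of P (depth 3)
E: right child of D (depth 5)
H: right child of F (depth 4)
W: left child of Y (depth 4)

Path to E: M → I → C → F → D → E, which is 5 edges.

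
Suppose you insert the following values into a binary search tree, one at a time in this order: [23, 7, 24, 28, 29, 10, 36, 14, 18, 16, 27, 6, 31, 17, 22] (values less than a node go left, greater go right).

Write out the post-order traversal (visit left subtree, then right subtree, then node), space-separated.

6 17 16 22 18 14 10 7 27 31 36 29 28 24 23

Resulting structure (node: left, right):
  23: L=7, R=24
  7: L=6, R=10
  24: L=–, R=28
  28: L=27, R=29
  29: L=–, R=36
  10: L=–, R=14
  36: L=31, R=–
  14: L=–, R=18
  18: L=16, R=22
  16: L=–, R=17
  27: L=–, R=–
  6: L=–, R=–
  31: L=–, R=–
  17: L=–, R=–
  22: L=–, R=–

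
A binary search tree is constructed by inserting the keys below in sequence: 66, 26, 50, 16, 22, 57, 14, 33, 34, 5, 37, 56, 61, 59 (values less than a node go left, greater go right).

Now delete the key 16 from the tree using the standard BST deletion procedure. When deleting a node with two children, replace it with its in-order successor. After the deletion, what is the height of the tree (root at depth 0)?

5

Insert 66: tree is empty, so 66 becomes the root.
Insert 26: 26 < 66 → go left. Place as left child of 66.
Insert 50: 50 < 66 → go left; 50 > 26 → go right. Place as right child of 26.
Insert 16: 16 < 66 → go left; 16 < 26 → go left. Place as left child of 26.
Insert 22: 22 < 66 → go left; 22 < 26 → go left; 22 > 16 → go right. Place as right child of 16.
Insert 57: 57 < 66 → go left; 57 > 26 → go right; 57 > 50 → go right. Place as right child of 50.
Insert 14: 14 < 66 → go left; 14 < 26 → go left; 14 < 16 → go left. Place as left child of 16.
Insert 33: 33 < 66 → go left; 33 > 26 → go right; 33 < 50 → go left. Place as left child of 50.
Insert 34: 34 < 66 → go left; 34 > 26 → go right; 34 < 50 → go left; 34 > 33 → go right. Place as right child of 33.
Insert 5: 5 < 66 → go left; 5 < 26 → go left; 5 < 16 → go left; 5 < 14 → go left. Place as left child of 14.
Insert 37: 37 < 66 → go left; 37 > 26 → go right; 37 < 50 → go left; 37 > 33 → go right; 37 > 34 → go right. Place as right child of 34.
Insert 56: 56 < 66 → go left; 56 > 26 → go right; 56 > 50 → go right; 56 < 57 → go left. Place as left child of 57.
Insert 61: 61 < 66 → go left; 61 > 26 → go right; 61 > 50 → go right; 61 > 57 → go right. Place as right child of 57.
Insert 59: 59 < 66 → go left; 59 > 26 → go right; 59 > 50 → go right; 59 > 57 → go right; 59 < 61 → go left. Place as left child of 61.

Delete 16 (two children — replace with in-order successor).
After deletion, deepest node is 37 at depth 5.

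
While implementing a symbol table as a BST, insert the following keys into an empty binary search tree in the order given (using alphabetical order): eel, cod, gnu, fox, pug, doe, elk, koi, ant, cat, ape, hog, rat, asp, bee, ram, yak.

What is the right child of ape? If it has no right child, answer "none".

eel: root
cod: left child of eel (depth 1)
gnu: right child of eel (depth 1)
fox: left child of gnu (depth 2)
pug: right child of gnu (depth 2)
doe: right child of cod (depth 2)
elk: left child of fox (depth 3)
koi: left child of pug (depth 3)
ant: left child of cod (depth 2)
cat: right child of ant (depth 3)
ape: left child of cat (depth 4)
hog: left child of koi (depth 4)
rat: right child of pug (depth 3)
asp: right child of ape (depth 5)
bee: right child of asp (depth 6)
ram: left child of rat (depth 4)
yak: right child of rat (depth 4)

asp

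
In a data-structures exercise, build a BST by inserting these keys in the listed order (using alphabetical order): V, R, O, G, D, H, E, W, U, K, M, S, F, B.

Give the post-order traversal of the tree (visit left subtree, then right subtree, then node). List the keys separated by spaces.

B F E D M K H G O S U R W V

Resulting structure (node: left, right):
  V: L=R, R=W
  R: L=O, R=U
  O: L=G, R=–
  G: L=D, R=H
  D: L=B, R=E
  H: L=–, R=K
  E: L=–, R=F
  W: L=–, R=–
  U: L=S, R=–
  K: L=–, R=M
  M: L=–, R=–
  S: L=–, R=–
  F: L=–, R=–
  B: L=–, R=–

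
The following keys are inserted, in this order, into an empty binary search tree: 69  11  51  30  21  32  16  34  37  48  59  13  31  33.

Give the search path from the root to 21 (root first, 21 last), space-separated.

69 11 51 30 21

Insert 69: tree is empty, so 69 becomes the root.
Insert 11: 11 < 69 → go left. Place as left child of 69.
Insert 51: 51 < 69 → go left; 51 > 11 → go right. Place as right child of 11.
Insert 30: 30 < 69 → go left; 30 > 11 → go right; 30 < 51 → go left. Place as left child of 51.
Insert 21: 21 < 69 → go left; 21 > 11 → go right; 21 < 51 → go left; 21 < 30 → go left. Place as left child of 30.
Insert 32: 32 < 69 → go left; 32 > 11 → go right; 32 < 51 → go left; 32 > 30 → go right. Place as right child of 30.
Insert 16: 16 < 69 → go left; 16 > 11 → go right; 16 < 51 → go left; 16 < 30 → go left; 16 < 21 → go left. Place as left child of 21.
Insert 34: 34 < 69 → go left; 34 > 11 → go right; 34 < 51 → go left; 34 > 30 → go right; 34 > 32 → go right. Place as right child of 32.
Insert 37: 37 < 69 → go left; 37 > 11 → go right; 37 < 51 → go left; 37 > 30 → go right; 37 > 32 → go right; 37 > 34 → go right. Place as right child of 34.
Insert 48: 48 < 69 → go left; 48 > 11 → go right; 48 < 51 → go left; 48 > 30 → go right; 48 > 32 → go right; 48 > 34 → go right; 48 > 37 → go right. Place as right child of 37.
Insert 59: 59 < 69 → go left; 59 > 11 → go right; 59 > 51 → go right. Place as right child of 51.
Insert 13: 13 < 69 → go left; 13 > 11 → go right; 13 < 51 → go left; 13 < 30 → go left; 13 < 21 → go left; 13 < 16 → go left. Place as left child of 16.
Insert 31: 31 < 69 → go left; 31 > 11 → go right; 31 < 51 → go left; 31 > 30 → go right; 31 < 32 → go left. Place as left child of 32.
Insert 33: 33 < 69 → go left; 33 > 11 → go right; 33 < 51 → go left; 33 > 30 → go right; 33 > 32 → go right; 33 < 34 → go left. Place as left child of 34.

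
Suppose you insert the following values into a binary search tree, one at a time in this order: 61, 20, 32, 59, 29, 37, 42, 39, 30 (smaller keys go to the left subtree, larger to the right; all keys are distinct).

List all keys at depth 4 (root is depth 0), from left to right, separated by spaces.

30 37

Insert 61: tree is empty, so 61 becomes the root.
Insert 20: 20 < 61 → go left. Place as left child of 61.
Insert 32: 32 < 61 → go left; 32 > 20 → go right. Place as right child of 20.
Insert 59: 59 < 61 → go left; 59 > 20 → go right; 59 > 32 → go right. Place as right child of 32.
Insert 29: 29 < 61 → go left; 29 > 20 → go right; 29 < 32 → go left. Place as left child of 32.
Insert 37: 37 < 61 → go left; 37 > 20 → go right; 37 > 32 → go right; 37 < 59 → go left. Place as left child of 59.
Insert 42: 42 < 61 → go left; 42 > 20 → go right; 42 > 32 → go right; 42 < 59 → go left; 42 > 37 → go right. Place as right child of 37.
Insert 39: 39 < 61 → go left; 39 > 20 → go right; 39 > 32 → go right; 39 < 59 → go left; 39 > 37 → go right; 39 < 42 → go left. Place as left child of 42.
Insert 30: 30 < 61 → go left; 30 > 20 → go right; 30 < 32 → go left; 30 > 29 → go right. Place as right child of 29.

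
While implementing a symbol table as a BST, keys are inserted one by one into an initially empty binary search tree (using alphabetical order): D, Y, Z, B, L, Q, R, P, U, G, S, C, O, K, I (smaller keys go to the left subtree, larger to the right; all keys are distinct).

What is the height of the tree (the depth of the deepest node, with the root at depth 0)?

D: root
Y: right child of D (depth 1)
Z: right child of Y (depth 2)
B: left child of D (depth 1)
L: left child of Y (depth 2)
Q: right child of L (depth 3)
R: right child of Q (depth 4)
P: left child of Q (depth 4)
U: right child of R (depth 5)
G: left child of L (depth 3)
S: left child of U (depth 6)
C: right child of B (depth 2)
O: left child of P (depth 5)
K: right child of G (depth 4)
I: left child of K (depth 5)

The deepest node is S at depth 6.

6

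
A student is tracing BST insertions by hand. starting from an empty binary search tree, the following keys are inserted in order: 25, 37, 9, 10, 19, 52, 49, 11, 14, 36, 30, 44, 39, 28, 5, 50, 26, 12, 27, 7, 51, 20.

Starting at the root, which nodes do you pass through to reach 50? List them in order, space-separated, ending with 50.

Insert 25: tree is empty, so 25 becomes the root.
Insert 37: 37 > 25 → go right. Place as right child of 25.
Insert 9: 9 < 25 → go left. Place as left child of 25.
Insert 10: 10 < 25 → go left; 10 > 9 → go right. Place as right child of 9.
Insert 19: 19 < 25 → go left; 19 > 9 → go right; 19 > 10 → go right. Place as right child of 10.
Insert 52: 52 > 25 → go right; 52 > 37 → go right. Place as right child of 37.
Insert 49: 49 > 25 → go right; 49 > 37 → go right; 49 < 52 → go left. Place as left child of 52.
Insert 11: 11 < 25 → go left; 11 > 9 → go right; 11 > 10 → go right; 11 < 19 → go left. Place as left child of 19.
Insert 14: 14 < 25 → go left; 14 > 9 → go right; 14 > 10 → go right; 14 < 19 → go left; 14 > 11 → go right. Place as right child of 11.
Insert 36: 36 > 25 → go right; 36 < 37 → go left. Place as left child of 37.
Insert 30: 30 > 25 → go right; 30 < 37 → go left; 30 < 36 → go left. Place as left child of 36.
Insert 44: 44 > 25 → go right; 44 > 37 → go right; 44 < 52 → go left; 44 < 49 → go left. Place as left child of 49.
Insert 39: 39 > 25 → go right; 39 > 37 → go right; 39 < 52 → go left; 39 < 49 → go left; 39 < 44 → go left. Place as left child of 44.
Insert 28: 28 > 25 → go right; 28 < 37 → go left; 28 < 36 → go left; 28 < 30 → go left. Place as left child of 30.
Insert 5: 5 < 25 → go left; 5 < 9 → go left. Place as left child of 9.
Insert 50: 50 > 25 → go right; 50 > 37 → go right; 50 < 52 → go left; 50 > 49 → go right. Place as right child of 49.
Insert 26: 26 > 25 → go right; 26 < 37 → go left; 26 < 36 → go left; 26 < 30 → go left; 26 < 28 → go left. Place as left child of 28.
Insert 12: 12 < 25 → go left; 12 > 9 → go right; 12 > 10 → go right; 12 < 19 → go left; 12 > 11 → go right; 12 < 14 → go left. Place as left child of 14.
Insert 27: 27 > 25 → go right; 27 < 37 → go left; 27 < 36 → go left; 27 < 30 → go left; 27 < 28 → go left; 27 > 26 → go right. Place as right child of 26.
Insert 7: 7 < 25 → go left; 7 < 9 → go left; 7 > 5 → go right. Place as right child of 5.
Insert 51: 51 > 25 → go right; 51 > 37 → go right; 51 < 52 → go left; 51 > 49 → go right; 51 > 50 → go right. Place as right child of 50.
Insert 20: 20 < 25 → go left; 20 > 9 → go right; 20 > 10 → go right; 20 > 19 → go right. Place as right child of 19.

25 37 52 49 50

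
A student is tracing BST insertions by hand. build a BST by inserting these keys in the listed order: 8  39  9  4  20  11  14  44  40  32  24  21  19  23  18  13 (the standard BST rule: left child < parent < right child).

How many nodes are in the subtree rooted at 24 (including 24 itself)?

8: root
39: right child of 8 (depth 1)
9: left child of 39 (depth 2)
4: left child of 8 (depth 1)
20: right child of 9 (depth 3)
11: left child of 20 (depth 4)
14: right child of 11 (depth 5)
44: right child of 39 (depth 2)
40: left child of 44 (depth 3)
32: right child of 20 (depth 4)
24: left child of 32 (depth 5)
21: left child of 24 (depth 6)
19: right child of 14 (depth 6)
23: right child of 21 (depth 7)
18: left child of 19 (depth 7)
13: left child of 14 (depth 6)

Subtree rooted at 24 contains: 24, 21, 23 — 3 nodes.

3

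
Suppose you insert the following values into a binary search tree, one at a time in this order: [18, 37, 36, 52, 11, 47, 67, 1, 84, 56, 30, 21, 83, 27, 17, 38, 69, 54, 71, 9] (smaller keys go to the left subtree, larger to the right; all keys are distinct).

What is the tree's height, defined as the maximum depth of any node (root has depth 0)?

7

Resulting structure (node: left, right):
  18: L=11, R=37
  37: L=36, R=52
  36: L=30, R=–
  52: L=47, R=67
  11: L=1, R=17
  47: L=38, R=–
  67: L=56, R=84
  1: L=–, R=9
  84: L=83, R=–
  56: L=54, R=–
  30: L=21, R=–
  21: L=–, R=27
  83: L=69, R=–
  27: L=–, R=–
  17: L=–, R=–
  38: L=–, R=–
  69: L=–, R=71
  54: L=–, R=–
  71: L=–, R=–
  9: L=–, R=–

The deepest node is 71 at depth 7.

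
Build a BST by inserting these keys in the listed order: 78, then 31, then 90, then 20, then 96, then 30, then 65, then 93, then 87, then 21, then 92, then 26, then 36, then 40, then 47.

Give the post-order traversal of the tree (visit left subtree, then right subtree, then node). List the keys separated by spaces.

78: root
31: left child of 78 (depth 1)
90: right child of 78 (depth 1)
20: left child of 31 (depth 2)
96: right child of 90 (depth 2)
30: right child of 20 (depth 3)
65: right child of 31 (depth 2)
93: left child of 96 (depth 3)
87: left child of 90 (depth 2)
21: left child of 30 (depth 4)
92: left child of 93 (depth 4)
26: right child of 21 (depth 5)
36: left child of 65 (depth 3)
40: right child of 36 (depth 4)
47: right child of 40 (depth 5)

26 21 30 20 47 40 36 65 31 87 92 93 96 90 78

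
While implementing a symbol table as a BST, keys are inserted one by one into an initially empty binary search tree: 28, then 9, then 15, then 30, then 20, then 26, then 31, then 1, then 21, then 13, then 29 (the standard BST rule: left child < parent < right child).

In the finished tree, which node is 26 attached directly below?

Insert 28: tree is empty, so 28 becomes the root.
Insert 9: 9 < 28 → go left. Place as left child of 28.
Insert 15: 15 < 28 → go left; 15 > 9 → go right. Place as right child of 9.
Insert 30: 30 > 28 → go right. Place as right child of 28.
Insert 20: 20 < 28 → go left; 20 > 9 → go right; 20 > 15 → go right. Place as right child of 15.
Insert 26: 26 < 28 → go left; 26 > 9 → go right; 26 > 15 → go right; 26 > 20 → go right. Place as right child of 20.
Insert 31: 31 > 28 → go right; 31 > 30 → go right. Place as right child of 30.
Insert 1: 1 < 28 → go left; 1 < 9 → go left. Place as left child of 9.
Insert 21: 21 < 28 → go left; 21 > 9 → go right; 21 > 15 → go right; 21 > 20 → go right; 21 < 26 → go left. Place as left child of 26.
Insert 13: 13 < 28 → go left; 13 > 9 → go right; 13 < 15 → go left. Place as left child of 15.
Insert 29: 29 > 28 → go right; 29 < 30 → go left. Place as left child of 30.

20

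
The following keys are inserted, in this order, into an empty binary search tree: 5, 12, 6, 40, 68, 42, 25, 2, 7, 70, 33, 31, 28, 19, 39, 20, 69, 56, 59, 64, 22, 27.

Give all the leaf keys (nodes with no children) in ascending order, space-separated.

Insert 5: tree is empty, so 5 becomes the root.
Insert 12: 12 > 5 → go right. Place as right child of 5.
Insert 6: 6 > 5 → go right; 6 < 12 → go left. Place as left child of 12.
Insert 40: 40 > 5 → go right; 40 > 12 → go right. Place as right child of 12.
Insert 68: 68 > 5 → go right; 68 > 12 → go right; 68 > 40 → go right. Place as right child of 40.
Insert 42: 42 > 5 → go right; 42 > 12 → go right; 42 > 40 → go right; 42 < 68 → go left. Place as left child of 68.
Insert 25: 25 > 5 → go right; 25 > 12 → go right; 25 < 40 → go left. Place as left child of 40.
Insert 2: 2 < 5 → go left. Place as left child of 5.
Insert 7: 7 > 5 → go right; 7 < 12 → go left; 7 > 6 → go right. Place as right child of 6.
Insert 70: 70 > 5 → go right; 70 > 12 → go right; 70 > 40 → go right; 70 > 68 → go right. Place as right child of 68.
Insert 33: 33 > 5 → go right; 33 > 12 → go right; 33 < 40 → go left; 33 > 25 → go right. Place as right child of 25.
Insert 31: 31 > 5 → go right; 31 > 12 → go right; 31 < 40 → go left; 31 > 25 → go right; 31 < 33 → go left. Place as left child of 33.
Insert 28: 28 > 5 → go right; 28 > 12 → go right; 28 < 40 → go left; 28 > 25 → go right; 28 < 33 → go left; 28 < 31 → go left. Place as left child of 31.
Insert 19: 19 > 5 → go right; 19 > 12 → go right; 19 < 40 → go left; 19 < 25 → go left. Place as left child of 25.
Insert 39: 39 > 5 → go right; 39 > 12 → go right; 39 < 40 → go left; 39 > 25 → go right; 39 > 33 → go right. Place as right child of 33.
Insert 20: 20 > 5 → go right; 20 > 12 → go right; 20 < 40 → go left; 20 < 25 → go left; 20 > 19 → go right. Place as right child of 19.
Insert 69: 69 > 5 → go right; 69 > 12 → go right; 69 > 40 → go right; 69 > 68 → go right; 69 < 70 → go left. Place as left child of 70.
Insert 56: 56 > 5 → go right; 56 > 12 → go right; 56 > 40 → go right; 56 < 68 → go left; 56 > 42 → go right. Place as right child of 42.
Insert 59: 59 > 5 → go right; 59 > 12 → go right; 59 > 40 → go right; 59 < 68 → go left; 59 > 42 → go right; 59 > 56 → go right. Place as right child of 56.
Insert 64: 64 > 5 → go right; 64 > 12 → go right; 64 > 40 → go right; 64 < 68 → go left; 64 > 42 → go right; 64 > 56 → go right; 64 > 59 → go right. Place as right child of 59.
Insert 22: 22 > 5 → go right; 22 > 12 → go right; 22 < 40 → go left; 22 < 25 → go left; 22 > 19 → go right; 22 > 20 → go right. Place as right child of 20.
Insert 27: 27 > 5 → go right; 27 > 12 → go right; 27 < 40 → go left; 27 > 25 → go right; 27 < 33 → go left; 27 < 31 → go left; 27 < 28 → go left. Place as left child of 28.

2 7 22 27 39 64 69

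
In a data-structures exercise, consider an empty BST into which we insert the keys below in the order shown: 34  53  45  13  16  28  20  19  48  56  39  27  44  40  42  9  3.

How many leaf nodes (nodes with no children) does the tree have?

6

Insert 34: tree is empty, so 34 becomes the root.
Insert 53: 53 > 34 → go right. Place as right child of 34.
Insert 45: 45 > 34 → go right; 45 < 53 → go left. Place as left child of 53.
Insert 13: 13 < 34 → go left. Place as left child of 34.
Insert 16: 16 < 34 → go left; 16 > 13 → go right. Place as right child of 13.
Insert 28: 28 < 34 → go left; 28 > 13 → go right; 28 > 16 → go right. Place as right child of 16.
Insert 20: 20 < 34 → go left; 20 > 13 → go right; 20 > 16 → go right; 20 < 28 → go left. Place as left child of 28.
Insert 19: 19 < 34 → go left; 19 > 13 → go right; 19 > 16 → go right; 19 < 28 → go left; 19 < 20 → go left. Place as left child of 20.
Insert 48: 48 > 34 → go right; 48 < 53 → go left; 48 > 45 → go right. Place as right child of 45.
Insert 56: 56 > 34 → go right; 56 > 53 → go right. Place as right child of 53.
Insert 39: 39 > 34 → go right; 39 < 53 → go left; 39 < 45 → go left. Place as left child of 45.
Insert 27: 27 < 34 → go left; 27 > 13 → go right; 27 > 16 → go right; 27 < 28 → go left; 27 > 20 → go right. Place as right child of 20.
Insert 44: 44 > 34 → go right; 44 < 53 → go left; 44 < 45 → go left; 44 > 39 → go right. Place as right child of 39.
Insert 40: 40 > 34 → go right; 40 < 53 → go left; 40 < 45 → go left; 40 > 39 → go right; 40 < 44 → go left. Place as left child of 44.
Insert 42: 42 > 34 → go right; 42 < 53 → go left; 42 < 45 → go left; 42 > 39 → go right; 42 < 44 → go left; 42 > 40 → go right. Place as right child of 40.
Insert 9: 9 < 34 → go left; 9 < 13 → go left. Place as left child of 13.
Insert 3: 3 < 34 → go left; 3 < 13 → go left; 3 < 9 → go left. Place as left child of 9.

Leaves: 3, 19, 27, 42, 48, 56 — 6 in total.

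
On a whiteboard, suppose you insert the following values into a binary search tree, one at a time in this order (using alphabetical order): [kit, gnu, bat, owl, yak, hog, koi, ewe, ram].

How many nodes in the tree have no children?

4

kit: root
gnu: left child of kit (depth 1)
bat: left child of gnu (depth 2)
owl: right child of kit (depth 1)
yak: right child of owl (depth 2)
hog: right child of gnu (depth 2)
koi: left child of owl (depth 2)
ewe: right child of bat (depth 3)
ram: left child of yak (depth 3)

Leaves: ewe, hog, koi, ram — 4 in total.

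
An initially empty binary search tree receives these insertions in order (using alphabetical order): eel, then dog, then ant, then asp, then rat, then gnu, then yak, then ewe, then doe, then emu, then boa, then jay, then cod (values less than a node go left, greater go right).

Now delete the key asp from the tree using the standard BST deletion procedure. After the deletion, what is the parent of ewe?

eel: root
dog: left child of eel (depth 1)
ant: left child of dog (depth 2)
asp: right child of ant (depth 3)
rat: right child of eel (depth 1)
gnu: left child of rat (depth 2)
yak: right child of rat (depth 2)
ewe: left child of gnu (depth 3)
doe: right child of asp (depth 4)
emu: left child of ewe (depth 4)
boa: left child of doe (depth 5)
jay: right child of gnu (depth 3)
cod: right child of boa (depth 6)

Delete asp (at most one child — splice it out).
After deletion, ewe's parent is gnu.

gnu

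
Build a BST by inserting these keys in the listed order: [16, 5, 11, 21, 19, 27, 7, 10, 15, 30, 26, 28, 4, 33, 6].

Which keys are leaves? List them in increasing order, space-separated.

4 6 10 15 19 26 28 33

Insert 16: tree is empty, so 16 becomes the root.
Insert 5: 5 < 16 → go left. Place as left child of 16.
Insert 11: 11 < 16 → go left; 11 > 5 → go right. Place as right child of 5.
Insert 21: 21 > 16 → go right. Place as right child of 16.
Insert 19: 19 > 16 → go right; 19 < 21 → go left. Place as left child of 21.
Insert 27: 27 > 16 → go right; 27 > 21 → go right. Place as right child of 21.
Insert 7: 7 < 16 → go left; 7 > 5 → go right; 7 < 11 → go left. Place as left child of 11.
Insert 10: 10 < 16 → go left; 10 > 5 → go right; 10 < 11 → go left; 10 > 7 → go right. Place as right child of 7.
Insert 15: 15 < 16 → go left; 15 > 5 → go right; 15 > 11 → go right. Place as right child of 11.
Insert 30: 30 > 16 → go right; 30 > 21 → go right; 30 > 27 → go right. Place as right child of 27.
Insert 26: 26 > 16 → go right; 26 > 21 → go right; 26 < 27 → go left. Place as left child of 27.
Insert 28: 28 > 16 → go right; 28 > 21 → go right; 28 > 27 → go right; 28 < 30 → go left. Place as left child of 30.
Insert 4: 4 < 16 → go left; 4 < 5 → go left. Place as left child of 5.
Insert 33: 33 > 16 → go right; 33 > 21 → go right; 33 > 27 → go right; 33 > 30 → go right. Place as right child of 30.
Insert 6: 6 < 16 → go left; 6 > 5 → go right; 6 < 11 → go left; 6 < 7 → go left. Place as left child of 7.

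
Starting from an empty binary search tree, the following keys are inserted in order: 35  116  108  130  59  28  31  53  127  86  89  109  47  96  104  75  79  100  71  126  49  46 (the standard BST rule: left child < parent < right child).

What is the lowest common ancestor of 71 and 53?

59

35: root
116: right child of 35 (depth 1)
108: left child of 116 (depth 2)
130: right child of 116 (depth 2)
59: left child of 108 (depth 3)
28: left child of 35 (depth 1)
31: right child of 28 (depth 2)
53: left child of 59 (depth 4)
127: left child of 130 (depth 3)
86: right child of 59 (depth 4)
89: right child of 86 (depth 5)
109: right child of 108 (depth 3)
47: left child of 53 (depth 5)
96: right child of 89 (depth 6)
104: right child of 96 (depth 7)
75: left child of 86 (depth 5)
79: right child of 75 (depth 6)
100: left child of 104 (depth 8)
71: left child of 75 (depth 6)
126: left child of 127 (depth 4)
49: right child of 47 (depth 6)
46: left child of 47 (depth 6)

Path to 71: 35 → 116 → 108 → 59 → 86 → 75 → 71
Path to 53: 35 → 116 → 108 → 59 → 53
The paths share a prefix ending at 59, then split left and right.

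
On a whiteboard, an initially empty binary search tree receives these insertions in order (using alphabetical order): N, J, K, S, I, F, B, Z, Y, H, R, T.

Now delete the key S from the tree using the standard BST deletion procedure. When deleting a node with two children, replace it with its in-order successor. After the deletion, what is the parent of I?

N: root
J: left child of N (depth 1)
K: right child of J (depth 2)
S: right child of N (depth 1)
I: left child of J (depth 2)
F: left child of I (depth 3)
B: left child of F (depth 4)
Z: right child of S (depth 2)
Y: left child of Z (depth 3)
H: right child of F (depth 4)
R: left child of S (depth 2)
T: left child of Y (depth 4)

Delete S (two children — replace with in-order successor).
After deletion, I's parent is J.

J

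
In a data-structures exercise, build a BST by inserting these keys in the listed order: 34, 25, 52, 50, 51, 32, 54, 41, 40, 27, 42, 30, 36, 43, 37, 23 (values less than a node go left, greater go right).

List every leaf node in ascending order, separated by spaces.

23 30 37 43 51 54

Insert 34: tree is empty, so 34 becomes the root.
Insert 25: 25 < 34 → go left. Place as left child of 34.
Insert 52: 52 > 34 → go right. Place as right child of 34.
Insert 50: 50 > 34 → go right; 50 < 52 → go left. Place as left child of 52.
Insert 51: 51 > 34 → go right; 51 < 52 → go left; 51 > 50 → go right. Place as right child of 50.
Insert 32: 32 < 34 → go left; 32 > 25 → go right. Place as right child of 25.
Insert 54: 54 > 34 → go right; 54 > 52 → go right. Place as right child of 52.
Insert 41: 41 > 34 → go right; 41 < 52 → go left; 41 < 50 → go left. Place as left child of 50.
Insert 40: 40 > 34 → go right; 40 < 52 → go left; 40 < 50 → go left; 40 < 41 → go left. Place as left child of 41.
Insert 27: 27 < 34 → go left; 27 > 25 → go right; 27 < 32 → go left. Place as left child of 32.
Insert 42: 42 > 34 → go right; 42 < 52 → go left; 42 < 50 → go left; 42 > 41 → go right. Place as right child of 41.
Insert 30: 30 < 34 → go left; 30 > 25 → go right; 30 < 32 → go left; 30 > 27 → go right. Place as right child of 27.
Insert 36: 36 > 34 → go right; 36 < 52 → go left; 36 < 50 → go left; 36 < 41 → go left; 36 < 40 → go left. Place as left child of 40.
Insert 43: 43 > 34 → go right; 43 < 52 → go left; 43 < 50 → go left; 43 > 41 → go right; 43 > 42 → go right. Place as right child of 42.
Insert 37: 37 > 34 → go right; 37 < 52 → go left; 37 < 50 → go left; 37 < 41 → go left; 37 < 40 → go left; 37 > 36 → go right. Place as right child of 36.
Insert 23: 23 < 34 → go left; 23 < 25 → go left. Place as left child of 25.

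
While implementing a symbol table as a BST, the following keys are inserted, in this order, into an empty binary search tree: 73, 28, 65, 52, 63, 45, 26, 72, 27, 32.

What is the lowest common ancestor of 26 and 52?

28

73: root
28: left child of 73 (depth 1)
65: right child of 28 (depth 2)
52: left child of 65 (depth 3)
63: right child of 52 (depth 4)
45: left child of 52 (depth 4)
26: left child of 28 (depth 2)
72: right child of 65 (depth 3)
27: right child of 26 (depth 3)
32: left child of 45 (depth 5)

Path to 26: 73 → 28 → 26
Path to 52: 73 → 28 → 65 → 52
The paths share a prefix ending at 28, then split left and right.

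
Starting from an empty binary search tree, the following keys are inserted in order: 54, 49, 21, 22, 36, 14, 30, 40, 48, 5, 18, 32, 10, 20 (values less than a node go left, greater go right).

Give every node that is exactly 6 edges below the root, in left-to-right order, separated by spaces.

32 48

Insert 54: tree is empty, so 54 becomes the root.
Insert 49: 49 < 54 → go left. Place as left child of 54.
Insert 21: 21 < 54 → go left; 21 < 49 → go left. Place as left child of 49.
Insert 22: 22 < 54 → go left; 22 < 49 → go left; 22 > 21 → go right. Place as right child of 21.
Insert 36: 36 < 54 → go left; 36 < 49 → go left; 36 > 21 → go right; 36 > 22 → go right. Place as right child of 22.
Insert 14: 14 < 54 → go left; 14 < 49 → go left; 14 < 21 → go left. Place as left child of 21.
Insert 30: 30 < 54 → go left; 30 < 49 → go left; 30 > 21 → go right; 30 > 22 → go right; 30 < 36 → go left. Place as left child of 36.
Insert 40: 40 < 54 → go left; 40 < 49 → go left; 40 > 21 → go right; 40 > 22 → go right; 40 > 36 → go right. Place as right child of 36.
Insert 48: 48 < 54 → go left; 48 < 49 → go left; 48 > 21 → go right; 48 > 22 → go right; 48 > 36 → go right; 48 > 40 → go right. Place as right child of 40.
Insert 5: 5 < 54 → go left; 5 < 49 → go left; 5 < 21 → go left; 5 < 14 → go left. Place as left child of 14.
Insert 18: 18 < 54 → go left; 18 < 49 → go left; 18 < 21 → go left; 18 > 14 → go right. Place as right child of 14.
Insert 32: 32 < 54 → go left; 32 < 49 → go left; 32 > 21 → go right; 32 > 22 → go right; 32 < 36 → go left; 32 > 30 → go right. Place as right child of 30.
Insert 10: 10 < 54 → go left; 10 < 49 → go left; 10 < 21 → go left; 10 < 14 → go left; 10 > 5 → go right. Place as right child of 5.
Insert 20: 20 < 54 → go left; 20 < 49 → go left; 20 < 21 → go left; 20 > 14 → go right; 20 > 18 → go right. Place as right child of 18.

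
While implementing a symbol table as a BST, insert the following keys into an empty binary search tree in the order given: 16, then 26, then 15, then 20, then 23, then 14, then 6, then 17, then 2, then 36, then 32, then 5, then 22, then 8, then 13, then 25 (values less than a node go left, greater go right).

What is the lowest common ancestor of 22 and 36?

Resulting structure (node: left, right):
  16: L=15, R=26
  26: L=20, R=36
  15: L=14, R=–
  20: L=17, R=23
  23: L=22, R=25
  14: L=6, R=–
  6: L=2, R=8
  17: L=–, R=–
  2: L=–, R=5
  36: L=32, R=–
  32: L=–, R=–
  5: L=–, R=–
  22: L=–, R=–
  8: L=–, R=13
  13: L=–, R=–
  25: L=–, R=–

Path to 22: 16 → 26 → 20 → 23 → 22
Path to 36: 16 → 26 → 36
The paths share a prefix ending at 26, then split left and right.

26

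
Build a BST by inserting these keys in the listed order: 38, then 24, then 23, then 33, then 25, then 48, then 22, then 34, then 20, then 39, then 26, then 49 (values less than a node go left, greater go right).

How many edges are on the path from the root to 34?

38: root
24: left child of 38 (depth 1)
23: left child of 24 (depth 2)
33: right child of 24 (depth 2)
25: left child of 33 (depth 3)
48: right child of 38 (depth 1)
22: left child of 23 (depth 3)
34: right child of 33 (depth 3)
20: left child of 22 (depth 4)
39: left child of 48 (depth 2)
26: right child of 25 (depth 4)
49: right child of 48 (depth 2)

Path to 34: 38 → 24 → 33 → 34, which is 3 edges.

3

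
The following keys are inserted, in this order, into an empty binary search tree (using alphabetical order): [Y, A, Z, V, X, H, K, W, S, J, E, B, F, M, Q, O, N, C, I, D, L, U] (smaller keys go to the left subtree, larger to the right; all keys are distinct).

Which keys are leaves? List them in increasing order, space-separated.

D F I L N U W Z

Y: root
A: left child of Y (depth 1)
Z: right child of Y (depth 1)
V: right child of A (depth 2)
X: right child of V (depth 3)
H: left child of V (depth 3)
K: right child of H (depth 4)
W: left child of X (depth 4)
S: right child of K (depth 5)
J: left child of K (depth 5)
E: left child of H (depth 4)
B: left child of E (depth 5)
F: right child of E (depth 5)
M: left child of S (depth 6)
Q: right child of M (depth 7)
O: left child of Q (depth 8)
N: left child of O (depth 9)
C: right child of B (depth 6)
I: left child of J (depth 6)
D: right child of C (depth 7)
L: left child of M (depth 7)
U: right child of S (depth 6)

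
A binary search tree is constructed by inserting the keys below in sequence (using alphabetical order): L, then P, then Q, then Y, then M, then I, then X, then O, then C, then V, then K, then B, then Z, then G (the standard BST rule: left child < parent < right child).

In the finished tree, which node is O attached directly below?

Resulting structure (node: left, right):
  L: L=I, R=P
  P: L=M, R=Q
  Q: L=–, R=Y
  Y: L=X, R=Z
  M: L=–, R=O
  I: L=C, R=K
  X: L=V, R=–
  O: L=–, R=–
  C: L=B, R=G
  V: L=–, R=–
  K: L=–, R=–
  B: L=–, R=–
  Z: L=–, R=–
  G: L=–, R=–

M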